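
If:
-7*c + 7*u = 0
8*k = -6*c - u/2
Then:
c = u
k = -13*u/16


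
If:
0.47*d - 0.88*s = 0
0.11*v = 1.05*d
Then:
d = 0.104761904761905*v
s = 0.055952380952381*v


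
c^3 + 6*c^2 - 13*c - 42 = (c - 3)*(c + 2)*(c + 7)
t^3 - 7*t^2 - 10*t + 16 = (t - 8)*(t - 1)*(t + 2)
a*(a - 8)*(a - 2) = a^3 - 10*a^2 + 16*a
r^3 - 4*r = r*(r - 2)*(r + 2)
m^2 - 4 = (m - 2)*(m + 2)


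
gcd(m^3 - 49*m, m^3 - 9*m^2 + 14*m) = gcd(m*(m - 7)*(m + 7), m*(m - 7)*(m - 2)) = m^2 - 7*m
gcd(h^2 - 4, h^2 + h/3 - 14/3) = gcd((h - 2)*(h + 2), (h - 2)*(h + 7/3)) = h - 2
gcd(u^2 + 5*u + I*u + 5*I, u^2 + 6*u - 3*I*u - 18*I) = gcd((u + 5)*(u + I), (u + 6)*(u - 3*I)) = 1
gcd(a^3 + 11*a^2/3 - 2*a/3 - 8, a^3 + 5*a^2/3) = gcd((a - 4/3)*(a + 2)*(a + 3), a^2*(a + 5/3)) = 1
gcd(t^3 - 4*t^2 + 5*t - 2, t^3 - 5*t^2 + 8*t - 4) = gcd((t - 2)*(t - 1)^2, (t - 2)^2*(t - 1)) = t^2 - 3*t + 2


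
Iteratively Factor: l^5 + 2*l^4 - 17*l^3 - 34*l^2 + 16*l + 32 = (l - 1)*(l^4 + 3*l^3 - 14*l^2 - 48*l - 32) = (l - 4)*(l - 1)*(l^3 + 7*l^2 + 14*l + 8) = (l - 4)*(l - 1)*(l + 2)*(l^2 + 5*l + 4) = (l - 4)*(l - 1)*(l + 2)*(l + 4)*(l + 1)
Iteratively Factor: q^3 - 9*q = (q - 3)*(q^2 + 3*q) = q*(q - 3)*(q + 3)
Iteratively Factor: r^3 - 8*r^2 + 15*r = (r - 5)*(r^2 - 3*r) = (r - 5)*(r - 3)*(r)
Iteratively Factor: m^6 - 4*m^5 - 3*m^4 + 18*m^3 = (m)*(m^5 - 4*m^4 - 3*m^3 + 18*m^2) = m*(m - 3)*(m^4 - m^3 - 6*m^2) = m*(m - 3)*(m + 2)*(m^3 - 3*m^2) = m^2*(m - 3)*(m + 2)*(m^2 - 3*m) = m^2*(m - 3)^2*(m + 2)*(m)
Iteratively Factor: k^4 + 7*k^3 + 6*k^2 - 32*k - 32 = (k - 2)*(k^3 + 9*k^2 + 24*k + 16) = (k - 2)*(k + 4)*(k^2 + 5*k + 4) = (k - 2)*(k + 4)^2*(k + 1)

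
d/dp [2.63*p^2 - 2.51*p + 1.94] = 5.26*p - 2.51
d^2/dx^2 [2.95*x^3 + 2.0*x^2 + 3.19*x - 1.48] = 17.7*x + 4.0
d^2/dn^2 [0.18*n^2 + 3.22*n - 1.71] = 0.360000000000000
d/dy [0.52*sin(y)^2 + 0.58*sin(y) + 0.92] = (1.04*sin(y) + 0.58)*cos(y)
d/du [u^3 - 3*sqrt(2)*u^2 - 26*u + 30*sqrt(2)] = 3*u^2 - 6*sqrt(2)*u - 26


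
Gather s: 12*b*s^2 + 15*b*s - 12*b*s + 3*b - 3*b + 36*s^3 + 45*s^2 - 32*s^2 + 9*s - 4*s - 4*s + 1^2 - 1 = 36*s^3 + s^2*(12*b + 13) + s*(3*b + 1)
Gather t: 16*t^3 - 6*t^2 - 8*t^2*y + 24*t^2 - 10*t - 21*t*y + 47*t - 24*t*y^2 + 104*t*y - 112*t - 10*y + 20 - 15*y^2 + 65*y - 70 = 16*t^3 + t^2*(18 - 8*y) + t*(-24*y^2 + 83*y - 75) - 15*y^2 + 55*y - 50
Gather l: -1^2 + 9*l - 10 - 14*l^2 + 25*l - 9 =-14*l^2 + 34*l - 20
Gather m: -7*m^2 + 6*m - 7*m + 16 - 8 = -7*m^2 - m + 8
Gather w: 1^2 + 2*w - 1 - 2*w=0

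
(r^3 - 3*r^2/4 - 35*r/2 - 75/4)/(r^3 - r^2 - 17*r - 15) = (r + 5/4)/(r + 1)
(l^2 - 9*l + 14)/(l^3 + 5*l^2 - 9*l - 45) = (l^2 - 9*l + 14)/(l^3 + 5*l^2 - 9*l - 45)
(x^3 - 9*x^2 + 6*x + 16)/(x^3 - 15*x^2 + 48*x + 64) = (x - 2)/(x - 8)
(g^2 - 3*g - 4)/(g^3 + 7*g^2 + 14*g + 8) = (g - 4)/(g^2 + 6*g + 8)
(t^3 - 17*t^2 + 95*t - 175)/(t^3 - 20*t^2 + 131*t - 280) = (t - 5)/(t - 8)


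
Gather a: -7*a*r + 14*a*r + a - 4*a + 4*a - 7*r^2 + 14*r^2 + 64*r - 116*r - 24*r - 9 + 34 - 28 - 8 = a*(7*r + 1) + 7*r^2 - 76*r - 11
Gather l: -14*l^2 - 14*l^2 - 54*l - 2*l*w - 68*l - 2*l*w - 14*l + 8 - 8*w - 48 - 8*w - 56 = -28*l^2 + l*(-4*w - 136) - 16*w - 96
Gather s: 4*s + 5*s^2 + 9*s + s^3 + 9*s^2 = s^3 + 14*s^2 + 13*s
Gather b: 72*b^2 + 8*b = 72*b^2 + 8*b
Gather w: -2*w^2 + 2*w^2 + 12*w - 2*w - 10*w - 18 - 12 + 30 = 0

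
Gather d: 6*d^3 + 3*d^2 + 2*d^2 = 6*d^3 + 5*d^2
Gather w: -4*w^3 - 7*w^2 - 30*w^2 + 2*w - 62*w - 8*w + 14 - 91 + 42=-4*w^3 - 37*w^2 - 68*w - 35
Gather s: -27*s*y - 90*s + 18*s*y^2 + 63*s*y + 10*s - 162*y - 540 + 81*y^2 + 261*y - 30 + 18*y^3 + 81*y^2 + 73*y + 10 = s*(18*y^2 + 36*y - 80) + 18*y^3 + 162*y^2 + 172*y - 560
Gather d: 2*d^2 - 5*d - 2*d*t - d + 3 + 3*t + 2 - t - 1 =2*d^2 + d*(-2*t - 6) + 2*t + 4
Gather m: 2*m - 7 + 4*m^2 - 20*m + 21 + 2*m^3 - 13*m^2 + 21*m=2*m^3 - 9*m^2 + 3*m + 14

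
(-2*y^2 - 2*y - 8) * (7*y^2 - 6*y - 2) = -14*y^4 - 2*y^3 - 40*y^2 + 52*y + 16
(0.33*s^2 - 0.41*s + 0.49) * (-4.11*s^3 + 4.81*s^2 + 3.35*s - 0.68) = -1.3563*s^5 + 3.2724*s^4 - 2.8805*s^3 + 0.758999999999999*s^2 + 1.9203*s - 0.3332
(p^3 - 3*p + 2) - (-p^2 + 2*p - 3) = p^3 + p^2 - 5*p + 5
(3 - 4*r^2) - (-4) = 7 - 4*r^2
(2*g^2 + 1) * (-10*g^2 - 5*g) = -20*g^4 - 10*g^3 - 10*g^2 - 5*g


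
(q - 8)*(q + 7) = q^2 - q - 56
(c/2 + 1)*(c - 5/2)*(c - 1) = c^3/2 - 3*c^2/4 - 9*c/4 + 5/2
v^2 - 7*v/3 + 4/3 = (v - 4/3)*(v - 1)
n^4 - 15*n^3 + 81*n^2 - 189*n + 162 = (n - 6)*(n - 3)^3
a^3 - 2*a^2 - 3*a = a*(a - 3)*(a + 1)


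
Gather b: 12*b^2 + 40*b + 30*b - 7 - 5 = 12*b^2 + 70*b - 12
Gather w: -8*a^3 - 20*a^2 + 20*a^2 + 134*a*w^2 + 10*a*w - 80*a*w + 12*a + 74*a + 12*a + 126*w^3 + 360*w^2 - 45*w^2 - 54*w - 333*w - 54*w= -8*a^3 + 98*a + 126*w^3 + w^2*(134*a + 315) + w*(-70*a - 441)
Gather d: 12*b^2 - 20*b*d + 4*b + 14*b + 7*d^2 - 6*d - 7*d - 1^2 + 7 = 12*b^2 + 18*b + 7*d^2 + d*(-20*b - 13) + 6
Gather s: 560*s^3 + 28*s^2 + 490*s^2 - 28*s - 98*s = 560*s^3 + 518*s^2 - 126*s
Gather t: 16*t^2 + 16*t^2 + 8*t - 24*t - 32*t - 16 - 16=32*t^2 - 48*t - 32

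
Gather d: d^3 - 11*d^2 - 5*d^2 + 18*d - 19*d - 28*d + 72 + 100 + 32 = d^3 - 16*d^2 - 29*d + 204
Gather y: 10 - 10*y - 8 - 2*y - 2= -12*y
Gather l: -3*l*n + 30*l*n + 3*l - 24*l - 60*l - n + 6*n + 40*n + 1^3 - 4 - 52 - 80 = l*(27*n - 81) + 45*n - 135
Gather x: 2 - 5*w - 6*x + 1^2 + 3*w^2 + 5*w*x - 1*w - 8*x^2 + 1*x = 3*w^2 - 6*w - 8*x^2 + x*(5*w - 5) + 3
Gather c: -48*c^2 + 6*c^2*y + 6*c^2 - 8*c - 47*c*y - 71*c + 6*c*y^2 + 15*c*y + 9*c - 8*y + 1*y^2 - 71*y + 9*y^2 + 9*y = c^2*(6*y - 42) + c*(6*y^2 - 32*y - 70) + 10*y^2 - 70*y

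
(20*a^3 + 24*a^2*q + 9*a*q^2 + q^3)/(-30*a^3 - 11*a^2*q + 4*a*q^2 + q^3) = (2*a + q)/(-3*a + q)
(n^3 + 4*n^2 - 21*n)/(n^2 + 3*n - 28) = n*(n - 3)/(n - 4)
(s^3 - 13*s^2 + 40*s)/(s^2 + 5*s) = (s^2 - 13*s + 40)/(s + 5)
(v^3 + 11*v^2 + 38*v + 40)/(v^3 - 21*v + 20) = (v^2 + 6*v + 8)/(v^2 - 5*v + 4)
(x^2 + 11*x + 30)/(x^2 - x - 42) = (x + 5)/(x - 7)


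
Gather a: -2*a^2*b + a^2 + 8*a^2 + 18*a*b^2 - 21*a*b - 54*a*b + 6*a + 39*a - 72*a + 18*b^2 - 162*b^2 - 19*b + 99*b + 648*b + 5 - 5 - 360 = a^2*(9 - 2*b) + a*(18*b^2 - 75*b - 27) - 144*b^2 + 728*b - 360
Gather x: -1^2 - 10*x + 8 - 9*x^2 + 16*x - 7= -9*x^2 + 6*x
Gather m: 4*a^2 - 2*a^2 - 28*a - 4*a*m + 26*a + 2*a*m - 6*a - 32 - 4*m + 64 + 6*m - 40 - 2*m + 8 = 2*a^2 - 2*a*m - 8*a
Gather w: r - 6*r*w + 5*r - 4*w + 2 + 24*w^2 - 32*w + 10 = 6*r + 24*w^2 + w*(-6*r - 36) + 12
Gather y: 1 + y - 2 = y - 1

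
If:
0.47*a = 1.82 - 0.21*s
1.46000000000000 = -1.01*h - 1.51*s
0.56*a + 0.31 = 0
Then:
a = -0.55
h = -16.25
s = 9.91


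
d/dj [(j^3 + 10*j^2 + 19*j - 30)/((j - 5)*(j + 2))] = (j^4 - 6*j^3 - 79*j^2 - 140*j - 280)/(j^4 - 6*j^3 - 11*j^2 + 60*j + 100)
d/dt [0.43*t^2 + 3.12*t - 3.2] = 0.86*t + 3.12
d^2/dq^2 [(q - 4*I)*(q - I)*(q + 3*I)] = 6*q - 4*I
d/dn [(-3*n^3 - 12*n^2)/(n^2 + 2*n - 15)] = 3*n*(-n^3 - 4*n^2 + 37*n + 120)/(n^4 + 4*n^3 - 26*n^2 - 60*n + 225)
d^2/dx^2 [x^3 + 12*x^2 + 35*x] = 6*x + 24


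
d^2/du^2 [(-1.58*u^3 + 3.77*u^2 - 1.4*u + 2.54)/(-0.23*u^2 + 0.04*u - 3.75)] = (4.44089209850063e-16*u^4 - 2.641692*u^3 + 17.281554*u^2 + 126.207708*u - 101.237878)/(0.012167*u^6 - 0.006348*u^5 + 0.596229*u^4 - 0.207064*u^3 + 9.721125*u^2 - 1.6875*u + 52.734375)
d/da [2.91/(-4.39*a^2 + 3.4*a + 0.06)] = (25.5498*a - 9.894)/(-4.39*a^2 + 3.4*a + 0.06)^2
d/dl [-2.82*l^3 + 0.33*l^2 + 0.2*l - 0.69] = -8.46*l^2 + 0.66*l + 0.2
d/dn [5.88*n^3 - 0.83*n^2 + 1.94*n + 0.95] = 17.64*n^2 - 1.66*n + 1.94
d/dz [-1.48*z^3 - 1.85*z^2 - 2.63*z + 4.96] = -4.44*z^2 - 3.7*z - 2.63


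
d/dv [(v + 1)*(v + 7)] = 2*v + 8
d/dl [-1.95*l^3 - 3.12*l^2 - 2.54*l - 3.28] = -5.85*l^2 - 6.24*l - 2.54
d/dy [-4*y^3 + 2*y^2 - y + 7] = -12*y^2 + 4*y - 1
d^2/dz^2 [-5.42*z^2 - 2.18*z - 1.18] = -10.8400000000000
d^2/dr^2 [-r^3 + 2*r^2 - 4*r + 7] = 4 - 6*r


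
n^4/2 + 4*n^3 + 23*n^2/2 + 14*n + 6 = (n/2 + 1)*(n + 1)*(n + 2)*(n + 3)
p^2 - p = p*(p - 1)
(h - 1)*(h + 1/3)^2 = h^3 - h^2/3 - 5*h/9 - 1/9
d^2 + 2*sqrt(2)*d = d*(d + 2*sqrt(2))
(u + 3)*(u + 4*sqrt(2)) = u^2 + 3*u + 4*sqrt(2)*u + 12*sqrt(2)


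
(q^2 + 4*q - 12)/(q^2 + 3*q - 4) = (q^2 + 4*q - 12)/(q^2 + 3*q - 4)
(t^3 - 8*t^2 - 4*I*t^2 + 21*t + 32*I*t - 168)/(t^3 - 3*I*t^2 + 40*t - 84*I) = (t^2 + t*(-8 + 3*I) - 24*I)/(t^2 + 4*I*t + 12)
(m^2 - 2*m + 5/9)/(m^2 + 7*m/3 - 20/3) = (m - 1/3)/(m + 4)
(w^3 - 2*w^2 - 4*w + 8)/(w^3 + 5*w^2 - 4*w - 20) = (w - 2)/(w + 5)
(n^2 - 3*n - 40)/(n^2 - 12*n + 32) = (n + 5)/(n - 4)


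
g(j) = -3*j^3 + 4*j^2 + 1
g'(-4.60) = -227.24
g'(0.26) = 1.47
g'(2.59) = -39.65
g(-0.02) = 1.00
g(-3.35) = 158.68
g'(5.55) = -232.82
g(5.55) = -388.65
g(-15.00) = 11026.00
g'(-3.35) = -127.80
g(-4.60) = 377.65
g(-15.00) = 11026.00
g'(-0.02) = -0.16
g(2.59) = -24.29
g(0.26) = 1.22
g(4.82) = -242.01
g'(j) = -9*j^2 + 8*j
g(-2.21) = 52.92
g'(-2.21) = -61.64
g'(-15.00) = -2145.00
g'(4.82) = -170.53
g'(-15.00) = -2145.00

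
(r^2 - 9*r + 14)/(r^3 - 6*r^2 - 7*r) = (r - 2)/(r*(r + 1))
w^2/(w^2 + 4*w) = w/(w + 4)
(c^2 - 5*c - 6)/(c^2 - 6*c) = (c + 1)/c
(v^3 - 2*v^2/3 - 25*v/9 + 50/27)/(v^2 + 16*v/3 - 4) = (v^2 - 25/9)/(v + 6)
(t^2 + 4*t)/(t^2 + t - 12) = t/(t - 3)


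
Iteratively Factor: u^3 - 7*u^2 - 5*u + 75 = (u - 5)*(u^2 - 2*u - 15) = (u - 5)^2*(u + 3)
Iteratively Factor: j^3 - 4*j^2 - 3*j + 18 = (j - 3)*(j^2 - j - 6) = (j - 3)^2*(j + 2)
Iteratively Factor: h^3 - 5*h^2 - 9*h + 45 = (h - 3)*(h^2 - 2*h - 15) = (h - 5)*(h - 3)*(h + 3)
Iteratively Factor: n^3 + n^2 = (n)*(n^2 + n) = n*(n + 1)*(n)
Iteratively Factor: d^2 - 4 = (d + 2)*(d - 2)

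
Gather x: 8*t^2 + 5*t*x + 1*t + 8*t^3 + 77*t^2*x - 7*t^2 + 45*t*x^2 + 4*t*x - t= 8*t^3 + t^2 + 45*t*x^2 + x*(77*t^2 + 9*t)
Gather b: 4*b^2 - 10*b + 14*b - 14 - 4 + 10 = 4*b^2 + 4*b - 8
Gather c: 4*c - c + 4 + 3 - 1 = 3*c + 6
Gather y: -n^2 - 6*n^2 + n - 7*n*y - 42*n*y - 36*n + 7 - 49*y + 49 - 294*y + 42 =-7*n^2 - 35*n + y*(-49*n - 343) + 98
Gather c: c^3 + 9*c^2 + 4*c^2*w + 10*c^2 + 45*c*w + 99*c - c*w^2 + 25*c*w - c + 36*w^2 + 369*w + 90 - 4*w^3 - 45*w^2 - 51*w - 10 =c^3 + c^2*(4*w + 19) + c*(-w^2 + 70*w + 98) - 4*w^3 - 9*w^2 + 318*w + 80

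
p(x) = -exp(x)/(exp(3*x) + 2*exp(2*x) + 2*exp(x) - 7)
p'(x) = -(-3*exp(3*x) - 4*exp(2*x) - 2*exp(x))*exp(x)/(exp(3*x) + 2*exp(2*x) + 2*exp(x) - 7)^2 - exp(x)/(exp(3*x) + 2*exp(2*x) + 2*exp(x) - 7) = (2*exp(3*x) + 2*exp(2*x) + 7)*exp(x)/(exp(6*x) + 4*exp(5*x) + 8*exp(4*x) - 6*exp(3*x) - 24*exp(2*x) - 28*exp(x) + 49)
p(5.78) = -0.00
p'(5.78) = 0.00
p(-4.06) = 0.00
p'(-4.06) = 0.00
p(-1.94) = 0.02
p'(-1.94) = 0.02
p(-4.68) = 0.00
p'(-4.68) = 0.00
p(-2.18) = 0.02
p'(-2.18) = 0.02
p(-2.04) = 0.02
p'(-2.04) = 0.02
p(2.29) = -0.01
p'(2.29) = 0.02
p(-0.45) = 0.14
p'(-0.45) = 0.25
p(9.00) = 0.00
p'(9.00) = 0.00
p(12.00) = 0.00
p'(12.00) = 0.00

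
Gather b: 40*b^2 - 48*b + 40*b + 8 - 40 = 40*b^2 - 8*b - 32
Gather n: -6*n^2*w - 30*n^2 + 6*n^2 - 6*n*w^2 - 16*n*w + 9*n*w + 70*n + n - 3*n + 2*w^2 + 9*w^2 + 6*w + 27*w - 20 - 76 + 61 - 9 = n^2*(-6*w - 24) + n*(-6*w^2 - 7*w + 68) + 11*w^2 + 33*w - 44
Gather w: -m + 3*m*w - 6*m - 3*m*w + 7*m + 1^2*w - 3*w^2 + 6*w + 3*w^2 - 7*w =0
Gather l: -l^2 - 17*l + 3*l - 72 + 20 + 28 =-l^2 - 14*l - 24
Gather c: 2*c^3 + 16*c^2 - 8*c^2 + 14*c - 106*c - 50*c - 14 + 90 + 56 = 2*c^3 + 8*c^2 - 142*c + 132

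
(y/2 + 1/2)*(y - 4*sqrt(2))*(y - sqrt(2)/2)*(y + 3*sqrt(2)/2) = y^4/2 - 3*sqrt(2)*y^3/2 + y^3/2 - 19*y^2/4 - 3*sqrt(2)*y^2/2 - 19*y/4 + 3*sqrt(2)*y + 3*sqrt(2)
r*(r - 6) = r^2 - 6*r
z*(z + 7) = z^2 + 7*z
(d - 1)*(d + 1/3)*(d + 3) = d^3 + 7*d^2/3 - 7*d/3 - 1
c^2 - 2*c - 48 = (c - 8)*(c + 6)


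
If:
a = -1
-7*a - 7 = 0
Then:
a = -1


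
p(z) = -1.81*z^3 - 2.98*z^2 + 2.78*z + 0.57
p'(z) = -5.43*z^2 - 5.96*z + 2.78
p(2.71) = -49.81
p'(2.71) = -53.25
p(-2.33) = 0.81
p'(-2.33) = -12.81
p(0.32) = 1.10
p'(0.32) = 0.32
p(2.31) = -31.22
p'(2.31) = -39.96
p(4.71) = -241.57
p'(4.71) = -145.75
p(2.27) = -29.65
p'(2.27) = -38.73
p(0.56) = 0.87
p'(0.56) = -2.26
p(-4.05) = 60.67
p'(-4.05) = -62.15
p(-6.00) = 267.57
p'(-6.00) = -156.94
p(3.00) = -66.78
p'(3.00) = -63.97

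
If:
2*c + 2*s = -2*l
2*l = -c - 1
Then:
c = 1 - 2*s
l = s - 1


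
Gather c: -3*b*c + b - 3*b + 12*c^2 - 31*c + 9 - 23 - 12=-2*b + 12*c^2 + c*(-3*b - 31) - 26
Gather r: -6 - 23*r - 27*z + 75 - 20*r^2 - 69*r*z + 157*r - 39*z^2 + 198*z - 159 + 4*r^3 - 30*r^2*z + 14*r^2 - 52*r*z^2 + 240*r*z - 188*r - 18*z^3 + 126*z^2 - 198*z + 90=4*r^3 + r^2*(-30*z - 6) + r*(-52*z^2 + 171*z - 54) - 18*z^3 + 87*z^2 - 27*z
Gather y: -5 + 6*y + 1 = 6*y - 4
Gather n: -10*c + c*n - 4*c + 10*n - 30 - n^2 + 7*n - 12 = -14*c - n^2 + n*(c + 17) - 42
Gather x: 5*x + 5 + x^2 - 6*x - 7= x^2 - x - 2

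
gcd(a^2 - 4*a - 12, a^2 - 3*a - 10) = a + 2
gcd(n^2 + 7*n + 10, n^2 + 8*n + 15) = n + 5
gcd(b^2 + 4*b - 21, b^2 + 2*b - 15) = b - 3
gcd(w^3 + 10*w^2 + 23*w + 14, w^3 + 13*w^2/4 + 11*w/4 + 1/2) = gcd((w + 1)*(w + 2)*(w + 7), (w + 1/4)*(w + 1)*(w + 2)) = w^2 + 3*w + 2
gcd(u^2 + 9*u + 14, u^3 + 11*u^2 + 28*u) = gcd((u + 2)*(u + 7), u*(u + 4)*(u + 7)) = u + 7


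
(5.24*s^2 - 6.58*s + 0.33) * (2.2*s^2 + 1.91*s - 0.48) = 11.528*s^4 - 4.4676*s^3 - 14.357*s^2 + 3.7887*s - 0.1584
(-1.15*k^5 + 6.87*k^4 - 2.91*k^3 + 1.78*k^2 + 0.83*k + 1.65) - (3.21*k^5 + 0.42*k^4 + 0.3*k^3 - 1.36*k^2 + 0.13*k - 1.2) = -4.36*k^5 + 6.45*k^4 - 3.21*k^3 + 3.14*k^2 + 0.7*k + 2.85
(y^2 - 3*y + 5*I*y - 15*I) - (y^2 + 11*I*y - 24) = -3*y - 6*I*y + 24 - 15*I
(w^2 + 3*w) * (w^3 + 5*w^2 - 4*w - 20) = w^5 + 8*w^4 + 11*w^3 - 32*w^2 - 60*w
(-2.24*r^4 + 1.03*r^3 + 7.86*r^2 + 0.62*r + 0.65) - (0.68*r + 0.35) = -2.24*r^4 + 1.03*r^3 + 7.86*r^2 - 0.0600000000000001*r + 0.3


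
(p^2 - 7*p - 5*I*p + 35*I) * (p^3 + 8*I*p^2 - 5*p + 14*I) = p^5 - 7*p^4 + 3*I*p^4 + 35*p^3 - 21*I*p^3 - 245*p^2 + 39*I*p^2 + 70*p - 273*I*p - 490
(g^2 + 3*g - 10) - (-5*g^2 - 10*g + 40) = 6*g^2 + 13*g - 50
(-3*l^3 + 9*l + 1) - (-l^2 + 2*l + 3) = -3*l^3 + l^2 + 7*l - 2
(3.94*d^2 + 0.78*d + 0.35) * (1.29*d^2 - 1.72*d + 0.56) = 5.0826*d^4 - 5.7706*d^3 + 1.3163*d^2 - 0.1652*d + 0.196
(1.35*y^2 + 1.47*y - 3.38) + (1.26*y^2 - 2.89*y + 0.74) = 2.61*y^2 - 1.42*y - 2.64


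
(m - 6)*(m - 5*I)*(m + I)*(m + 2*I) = m^4 - 6*m^3 - 2*I*m^3 + 13*m^2 + 12*I*m^2 - 78*m + 10*I*m - 60*I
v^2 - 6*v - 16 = (v - 8)*(v + 2)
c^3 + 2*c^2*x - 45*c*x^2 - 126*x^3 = (c - 7*x)*(c + 3*x)*(c + 6*x)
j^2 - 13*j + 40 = (j - 8)*(j - 5)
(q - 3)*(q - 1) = q^2 - 4*q + 3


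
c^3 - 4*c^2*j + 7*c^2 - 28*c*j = c*(c + 7)*(c - 4*j)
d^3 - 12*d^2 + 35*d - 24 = (d - 8)*(d - 3)*(d - 1)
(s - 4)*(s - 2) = s^2 - 6*s + 8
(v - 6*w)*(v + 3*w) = v^2 - 3*v*w - 18*w^2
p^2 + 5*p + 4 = (p + 1)*(p + 4)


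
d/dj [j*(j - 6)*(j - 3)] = 3*j^2 - 18*j + 18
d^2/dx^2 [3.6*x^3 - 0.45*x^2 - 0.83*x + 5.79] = 21.6*x - 0.9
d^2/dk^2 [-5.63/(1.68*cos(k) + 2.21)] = (-20.903064*cos(k) + 7.945056*cos(2*k) - 23.835168)/(1.68*cos(k) + 2.21)^3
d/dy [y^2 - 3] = 2*y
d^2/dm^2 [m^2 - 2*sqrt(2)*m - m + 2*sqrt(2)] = 2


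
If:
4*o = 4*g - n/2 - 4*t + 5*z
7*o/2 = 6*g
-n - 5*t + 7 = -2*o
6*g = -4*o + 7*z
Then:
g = 49*z/90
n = 56/3 - 878*z/135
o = 14*z/15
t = 226*z/135 - 7/3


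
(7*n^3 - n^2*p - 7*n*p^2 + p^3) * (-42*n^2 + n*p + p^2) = -294*n^5 + 49*n^4*p + 300*n^3*p^2 - 50*n^2*p^3 - 6*n*p^4 + p^5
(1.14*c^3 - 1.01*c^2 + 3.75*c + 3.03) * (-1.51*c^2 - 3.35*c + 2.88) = -1.7214*c^5 - 2.2939*c^4 + 1.0042*c^3 - 20.0466*c^2 + 0.6495*c + 8.7264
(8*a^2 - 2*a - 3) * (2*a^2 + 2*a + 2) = 16*a^4 + 12*a^3 + 6*a^2 - 10*a - 6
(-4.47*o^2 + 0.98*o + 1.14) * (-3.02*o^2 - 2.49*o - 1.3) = 13.4994*o^4 + 8.1707*o^3 - 0.0720000000000001*o^2 - 4.1126*o - 1.482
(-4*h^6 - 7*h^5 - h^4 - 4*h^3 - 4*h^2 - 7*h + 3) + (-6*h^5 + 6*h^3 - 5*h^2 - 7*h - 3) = -4*h^6 - 13*h^5 - h^4 + 2*h^3 - 9*h^2 - 14*h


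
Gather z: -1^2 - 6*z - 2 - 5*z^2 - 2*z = -5*z^2 - 8*z - 3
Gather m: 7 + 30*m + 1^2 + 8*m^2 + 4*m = 8*m^2 + 34*m + 8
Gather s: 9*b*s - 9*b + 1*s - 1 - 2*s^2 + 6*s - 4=-9*b - 2*s^2 + s*(9*b + 7) - 5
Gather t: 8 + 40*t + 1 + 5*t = 45*t + 9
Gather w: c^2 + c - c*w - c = c^2 - c*w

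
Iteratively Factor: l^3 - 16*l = (l + 4)*(l^2 - 4*l) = l*(l + 4)*(l - 4)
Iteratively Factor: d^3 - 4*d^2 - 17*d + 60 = (d + 4)*(d^2 - 8*d + 15) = (d - 3)*(d + 4)*(d - 5)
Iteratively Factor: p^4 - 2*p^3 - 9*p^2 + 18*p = (p - 3)*(p^3 + p^2 - 6*p) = (p - 3)*(p + 3)*(p^2 - 2*p) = (p - 3)*(p - 2)*(p + 3)*(p)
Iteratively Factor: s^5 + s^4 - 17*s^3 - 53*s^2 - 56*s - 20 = (s - 5)*(s^4 + 6*s^3 + 13*s^2 + 12*s + 4) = (s - 5)*(s + 1)*(s^3 + 5*s^2 + 8*s + 4) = (s - 5)*(s + 1)*(s + 2)*(s^2 + 3*s + 2) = (s - 5)*(s + 1)*(s + 2)^2*(s + 1)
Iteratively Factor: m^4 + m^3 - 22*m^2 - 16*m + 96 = (m + 3)*(m^3 - 2*m^2 - 16*m + 32) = (m - 4)*(m + 3)*(m^2 + 2*m - 8) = (m - 4)*(m - 2)*(m + 3)*(m + 4)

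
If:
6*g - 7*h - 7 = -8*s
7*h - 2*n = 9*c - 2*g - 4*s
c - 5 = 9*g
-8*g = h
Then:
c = 373/62 - 36*s/31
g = 7/62 - 4*s/31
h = 32*s/31 - 28/31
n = 332*s/31 - 3735/124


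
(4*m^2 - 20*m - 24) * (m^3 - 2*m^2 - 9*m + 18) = 4*m^5 - 28*m^4 - 20*m^3 + 300*m^2 - 144*m - 432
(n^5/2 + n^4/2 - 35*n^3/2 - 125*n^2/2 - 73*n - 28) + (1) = n^5/2 + n^4/2 - 35*n^3/2 - 125*n^2/2 - 73*n - 27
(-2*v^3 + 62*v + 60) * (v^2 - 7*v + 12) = -2*v^5 + 14*v^4 + 38*v^3 - 374*v^2 + 324*v + 720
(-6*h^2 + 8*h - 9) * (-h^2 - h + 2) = 6*h^4 - 2*h^3 - 11*h^2 + 25*h - 18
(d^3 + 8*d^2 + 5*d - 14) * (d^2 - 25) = d^5 + 8*d^4 - 20*d^3 - 214*d^2 - 125*d + 350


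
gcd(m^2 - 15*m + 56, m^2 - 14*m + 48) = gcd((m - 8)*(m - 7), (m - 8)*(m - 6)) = m - 8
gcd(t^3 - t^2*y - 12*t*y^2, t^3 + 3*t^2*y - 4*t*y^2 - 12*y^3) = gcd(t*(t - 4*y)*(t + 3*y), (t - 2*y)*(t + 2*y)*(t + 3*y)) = t + 3*y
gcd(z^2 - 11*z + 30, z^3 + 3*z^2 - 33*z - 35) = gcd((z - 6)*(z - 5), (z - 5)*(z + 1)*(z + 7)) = z - 5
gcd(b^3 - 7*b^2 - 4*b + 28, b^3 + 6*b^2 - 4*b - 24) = b^2 - 4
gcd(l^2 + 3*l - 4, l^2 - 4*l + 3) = l - 1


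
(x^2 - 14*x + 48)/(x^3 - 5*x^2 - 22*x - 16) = (x - 6)/(x^2 + 3*x + 2)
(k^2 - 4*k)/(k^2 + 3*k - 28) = k/(k + 7)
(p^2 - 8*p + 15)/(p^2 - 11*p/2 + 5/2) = 2*(p - 3)/(2*p - 1)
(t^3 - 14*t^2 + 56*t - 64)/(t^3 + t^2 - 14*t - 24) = (t^2 - 10*t + 16)/(t^2 + 5*t + 6)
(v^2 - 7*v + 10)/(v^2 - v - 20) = (v - 2)/(v + 4)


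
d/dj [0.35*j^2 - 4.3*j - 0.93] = 0.7*j - 4.3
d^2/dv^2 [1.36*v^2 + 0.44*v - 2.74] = 2.72000000000000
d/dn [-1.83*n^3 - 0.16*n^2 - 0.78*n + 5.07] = -5.49*n^2 - 0.32*n - 0.78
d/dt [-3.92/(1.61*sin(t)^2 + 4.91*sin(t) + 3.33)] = (12.6224*sin(t) + 19.2472)*cos(t)/(1.61*sin(t)^2 + 4.91*sin(t) + 3.33)^2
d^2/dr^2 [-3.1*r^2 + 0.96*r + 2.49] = -6.20000000000000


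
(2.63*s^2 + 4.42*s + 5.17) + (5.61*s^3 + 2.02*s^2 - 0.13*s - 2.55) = 5.61*s^3 + 4.65*s^2 + 4.29*s + 2.62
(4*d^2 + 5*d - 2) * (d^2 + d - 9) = 4*d^4 + 9*d^3 - 33*d^2 - 47*d + 18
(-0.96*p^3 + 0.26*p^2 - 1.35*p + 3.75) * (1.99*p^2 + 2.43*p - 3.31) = -1.9104*p^5 - 1.8154*p^4 + 1.1229*p^3 + 3.3214*p^2 + 13.581*p - 12.4125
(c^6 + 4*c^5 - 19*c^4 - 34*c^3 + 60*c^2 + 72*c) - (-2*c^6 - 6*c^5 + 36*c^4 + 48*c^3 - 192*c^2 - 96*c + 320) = 3*c^6 + 10*c^5 - 55*c^4 - 82*c^3 + 252*c^2 + 168*c - 320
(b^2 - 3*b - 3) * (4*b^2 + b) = 4*b^4 - 11*b^3 - 15*b^2 - 3*b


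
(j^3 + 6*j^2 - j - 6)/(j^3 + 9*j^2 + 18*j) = (j^2 - 1)/(j*(j + 3))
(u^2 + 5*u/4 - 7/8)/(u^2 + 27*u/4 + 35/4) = (u - 1/2)/(u + 5)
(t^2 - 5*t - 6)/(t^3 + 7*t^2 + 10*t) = (t^2 - 5*t - 6)/(t*(t^2 + 7*t + 10))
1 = 1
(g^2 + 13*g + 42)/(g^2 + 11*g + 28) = (g + 6)/(g + 4)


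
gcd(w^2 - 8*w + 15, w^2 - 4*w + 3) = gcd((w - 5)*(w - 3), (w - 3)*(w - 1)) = w - 3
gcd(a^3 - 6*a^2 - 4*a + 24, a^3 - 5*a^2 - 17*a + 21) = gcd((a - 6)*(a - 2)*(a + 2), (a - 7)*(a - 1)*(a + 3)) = 1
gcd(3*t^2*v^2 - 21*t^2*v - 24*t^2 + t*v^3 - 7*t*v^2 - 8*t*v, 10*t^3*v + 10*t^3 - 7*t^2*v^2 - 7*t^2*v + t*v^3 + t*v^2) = t*v + t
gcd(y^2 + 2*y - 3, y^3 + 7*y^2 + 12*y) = y + 3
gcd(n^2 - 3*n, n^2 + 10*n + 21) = 1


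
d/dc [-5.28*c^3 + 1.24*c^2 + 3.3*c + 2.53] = -15.84*c^2 + 2.48*c + 3.3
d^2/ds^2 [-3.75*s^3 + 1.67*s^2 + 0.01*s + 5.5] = 3.34 - 22.5*s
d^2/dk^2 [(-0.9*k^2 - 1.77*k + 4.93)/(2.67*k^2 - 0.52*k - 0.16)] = (-27.735426*k^3 + 208.565982*k^2 - 45.605736*k + 7.126784)/(19.034163*k^6 - 11.121084*k^5 - 1.255968*k^4 + 1.192256*k^3 + 0.075264*k^2 - 0.039936*k - 0.004096)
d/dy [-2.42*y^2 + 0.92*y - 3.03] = 0.92 - 4.84*y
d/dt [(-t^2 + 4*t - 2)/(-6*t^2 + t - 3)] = (23*t^2 - 18*t - 10)/(36*t^4 - 12*t^3 + 37*t^2 - 6*t + 9)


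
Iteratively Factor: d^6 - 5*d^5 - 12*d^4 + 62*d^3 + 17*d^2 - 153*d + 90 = (d + 2)*(d^5 - 7*d^4 + 2*d^3 + 58*d^2 - 99*d + 45) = (d - 3)*(d + 2)*(d^4 - 4*d^3 - 10*d^2 + 28*d - 15) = (d - 3)*(d - 1)*(d + 2)*(d^3 - 3*d^2 - 13*d + 15) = (d - 3)*(d - 1)*(d + 2)*(d + 3)*(d^2 - 6*d + 5) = (d - 5)*(d - 3)*(d - 1)*(d + 2)*(d + 3)*(d - 1)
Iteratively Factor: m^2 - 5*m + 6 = (m - 2)*(m - 3)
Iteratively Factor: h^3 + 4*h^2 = (h)*(h^2 + 4*h) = h^2*(h + 4)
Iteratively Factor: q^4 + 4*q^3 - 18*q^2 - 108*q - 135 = (q - 5)*(q^3 + 9*q^2 + 27*q + 27) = (q - 5)*(q + 3)*(q^2 + 6*q + 9) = (q - 5)*(q + 3)^2*(q + 3)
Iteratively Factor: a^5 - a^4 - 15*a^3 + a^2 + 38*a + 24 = (a + 1)*(a^4 - 2*a^3 - 13*a^2 + 14*a + 24) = (a - 2)*(a + 1)*(a^3 - 13*a - 12) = (a - 2)*(a + 1)*(a + 3)*(a^2 - 3*a - 4) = (a - 4)*(a - 2)*(a + 1)*(a + 3)*(a + 1)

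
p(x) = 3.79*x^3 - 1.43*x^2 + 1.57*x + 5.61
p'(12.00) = 1604.53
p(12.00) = 6367.65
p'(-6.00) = 428.05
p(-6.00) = -873.93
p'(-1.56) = 33.70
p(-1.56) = -14.71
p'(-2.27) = 66.65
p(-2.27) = -49.65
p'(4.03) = 174.70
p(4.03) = 236.77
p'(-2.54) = 82.19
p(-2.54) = -69.71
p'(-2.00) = 52.77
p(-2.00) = -33.57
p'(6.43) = 453.27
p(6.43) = 964.14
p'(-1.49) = 31.07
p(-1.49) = -12.44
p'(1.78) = 32.50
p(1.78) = 25.25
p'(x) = 11.37*x^2 - 2.86*x + 1.57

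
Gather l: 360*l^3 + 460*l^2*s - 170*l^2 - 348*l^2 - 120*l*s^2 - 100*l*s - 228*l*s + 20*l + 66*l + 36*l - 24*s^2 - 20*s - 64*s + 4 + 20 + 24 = 360*l^3 + l^2*(460*s - 518) + l*(-120*s^2 - 328*s + 122) - 24*s^2 - 84*s + 48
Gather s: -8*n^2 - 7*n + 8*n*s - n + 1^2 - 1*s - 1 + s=-8*n^2 + 8*n*s - 8*n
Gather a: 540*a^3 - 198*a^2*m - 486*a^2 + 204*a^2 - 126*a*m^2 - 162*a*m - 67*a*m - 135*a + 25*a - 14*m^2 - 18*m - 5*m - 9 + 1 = 540*a^3 + a^2*(-198*m - 282) + a*(-126*m^2 - 229*m - 110) - 14*m^2 - 23*m - 8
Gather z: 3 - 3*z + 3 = 6 - 3*z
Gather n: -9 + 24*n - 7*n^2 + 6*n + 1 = -7*n^2 + 30*n - 8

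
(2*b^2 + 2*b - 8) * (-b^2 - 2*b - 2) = -2*b^4 - 6*b^3 + 12*b + 16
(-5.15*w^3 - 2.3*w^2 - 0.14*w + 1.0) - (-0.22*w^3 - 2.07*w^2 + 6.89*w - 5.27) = -4.93*w^3 - 0.23*w^2 - 7.03*w + 6.27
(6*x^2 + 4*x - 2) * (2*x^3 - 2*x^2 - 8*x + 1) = 12*x^5 - 4*x^4 - 60*x^3 - 22*x^2 + 20*x - 2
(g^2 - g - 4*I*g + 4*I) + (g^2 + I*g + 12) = 2*g^2 - g - 3*I*g + 12 + 4*I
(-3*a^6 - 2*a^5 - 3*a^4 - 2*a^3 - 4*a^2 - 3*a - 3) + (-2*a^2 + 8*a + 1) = -3*a^6 - 2*a^5 - 3*a^4 - 2*a^3 - 6*a^2 + 5*a - 2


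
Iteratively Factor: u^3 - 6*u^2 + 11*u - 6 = (u - 3)*(u^2 - 3*u + 2) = (u - 3)*(u - 2)*(u - 1)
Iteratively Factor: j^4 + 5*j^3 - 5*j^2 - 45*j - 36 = (j - 3)*(j^3 + 8*j^2 + 19*j + 12) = (j - 3)*(j + 4)*(j^2 + 4*j + 3) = (j - 3)*(j + 1)*(j + 4)*(j + 3)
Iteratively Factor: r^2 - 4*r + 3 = (r - 1)*(r - 3)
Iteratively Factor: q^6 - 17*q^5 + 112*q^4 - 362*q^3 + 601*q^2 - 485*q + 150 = (q - 1)*(q^5 - 16*q^4 + 96*q^3 - 266*q^2 + 335*q - 150) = (q - 1)^2*(q^4 - 15*q^3 + 81*q^2 - 185*q + 150) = (q - 3)*(q - 1)^2*(q^3 - 12*q^2 + 45*q - 50) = (q - 5)*(q - 3)*(q - 1)^2*(q^2 - 7*q + 10) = (q - 5)*(q - 3)*(q - 2)*(q - 1)^2*(q - 5)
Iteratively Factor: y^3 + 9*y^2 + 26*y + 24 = (y + 3)*(y^2 + 6*y + 8) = (y + 3)*(y + 4)*(y + 2)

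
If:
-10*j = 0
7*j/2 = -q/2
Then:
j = 0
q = 0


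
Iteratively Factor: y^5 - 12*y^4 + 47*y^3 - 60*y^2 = (y)*(y^4 - 12*y^3 + 47*y^2 - 60*y) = y*(y - 3)*(y^3 - 9*y^2 + 20*y) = y*(y - 4)*(y - 3)*(y^2 - 5*y) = y^2*(y - 4)*(y - 3)*(y - 5)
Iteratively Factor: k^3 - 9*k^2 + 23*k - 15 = (k - 5)*(k^2 - 4*k + 3) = (k - 5)*(k - 1)*(k - 3)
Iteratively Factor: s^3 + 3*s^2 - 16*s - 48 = (s + 4)*(s^2 - s - 12) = (s - 4)*(s + 4)*(s + 3)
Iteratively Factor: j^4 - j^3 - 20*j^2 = (j + 4)*(j^3 - 5*j^2) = (j - 5)*(j + 4)*(j^2) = j*(j - 5)*(j + 4)*(j)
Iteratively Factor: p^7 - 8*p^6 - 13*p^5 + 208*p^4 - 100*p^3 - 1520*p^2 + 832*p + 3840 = (p - 5)*(p^6 - 3*p^5 - 28*p^4 + 68*p^3 + 240*p^2 - 320*p - 768) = (p - 5)*(p + 2)*(p^5 - 5*p^4 - 18*p^3 + 104*p^2 + 32*p - 384) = (p - 5)*(p + 2)*(p + 4)*(p^4 - 9*p^3 + 18*p^2 + 32*p - 96) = (p - 5)*(p + 2)^2*(p + 4)*(p^3 - 11*p^2 + 40*p - 48) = (p - 5)*(p - 4)*(p + 2)^2*(p + 4)*(p^2 - 7*p + 12) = (p - 5)*(p - 4)^2*(p + 2)^2*(p + 4)*(p - 3)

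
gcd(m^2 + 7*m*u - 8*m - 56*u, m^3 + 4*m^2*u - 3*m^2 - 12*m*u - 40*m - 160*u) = m - 8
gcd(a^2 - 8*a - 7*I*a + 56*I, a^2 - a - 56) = a - 8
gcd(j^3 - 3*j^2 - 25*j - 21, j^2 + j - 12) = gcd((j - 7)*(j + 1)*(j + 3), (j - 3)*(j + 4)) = 1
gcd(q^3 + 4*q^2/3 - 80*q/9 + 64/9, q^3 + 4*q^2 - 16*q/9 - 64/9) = q^2 + 8*q/3 - 16/3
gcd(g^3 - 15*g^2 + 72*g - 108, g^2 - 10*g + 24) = g - 6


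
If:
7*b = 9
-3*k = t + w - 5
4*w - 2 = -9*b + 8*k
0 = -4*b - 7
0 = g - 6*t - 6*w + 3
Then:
No Solution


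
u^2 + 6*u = u*(u + 6)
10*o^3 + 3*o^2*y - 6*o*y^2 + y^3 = (-5*o + y)*(-2*o + y)*(o + y)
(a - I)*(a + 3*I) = a^2 + 2*I*a + 3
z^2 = z^2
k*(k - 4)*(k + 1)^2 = k^4 - 2*k^3 - 7*k^2 - 4*k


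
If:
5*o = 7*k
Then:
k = 5*o/7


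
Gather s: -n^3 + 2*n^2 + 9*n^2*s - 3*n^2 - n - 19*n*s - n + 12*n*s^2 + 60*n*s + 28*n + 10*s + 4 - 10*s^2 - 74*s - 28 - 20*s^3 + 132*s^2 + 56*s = -n^3 - n^2 + 26*n - 20*s^3 + s^2*(12*n + 122) + s*(9*n^2 + 41*n - 8) - 24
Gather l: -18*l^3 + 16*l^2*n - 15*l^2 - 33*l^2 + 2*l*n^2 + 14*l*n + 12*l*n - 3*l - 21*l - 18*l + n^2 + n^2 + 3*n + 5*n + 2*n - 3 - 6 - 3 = -18*l^3 + l^2*(16*n - 48) + l*(2*n^2 + 26*n - 42) + 2*n^2 + 10*n - 12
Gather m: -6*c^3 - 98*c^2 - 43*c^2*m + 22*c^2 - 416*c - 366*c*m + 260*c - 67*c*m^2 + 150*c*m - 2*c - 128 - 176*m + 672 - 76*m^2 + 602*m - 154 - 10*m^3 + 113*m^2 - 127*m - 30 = -6*c^3 - 76*c^2 - 158*c - 10*m^3 + m^2*(37 - 67*c) + m*(-43*c^2 - 216*c + 299) + 360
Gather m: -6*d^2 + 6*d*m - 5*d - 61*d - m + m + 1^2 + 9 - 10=-6*d^2 + 6*d*m - 66*d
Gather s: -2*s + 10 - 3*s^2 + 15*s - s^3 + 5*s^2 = -s^3 + 2*s^2 + 13*s + 10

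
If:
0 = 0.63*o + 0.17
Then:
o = -0.27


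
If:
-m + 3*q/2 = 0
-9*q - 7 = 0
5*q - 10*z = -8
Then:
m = -7/6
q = -7/9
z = 37/90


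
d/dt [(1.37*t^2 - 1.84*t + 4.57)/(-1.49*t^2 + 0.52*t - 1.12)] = (-2.0292*t^2 + 10.5498*t - 0.3156)/(2.2201*t^4 - 1.5496*t^3 + 3.608*t^2 - 1.1648*t + 1.2544)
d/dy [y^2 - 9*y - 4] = 2*y - 9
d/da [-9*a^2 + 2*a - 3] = 2 - 18*a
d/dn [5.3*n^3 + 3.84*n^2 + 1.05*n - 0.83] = 15.9*n^2 + 7.68*n + 1.05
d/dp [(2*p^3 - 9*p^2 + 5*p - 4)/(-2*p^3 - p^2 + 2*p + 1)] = (-20*p^4 + 28*p^3 - 31*p^2 - 26*p + 13)/(4*p^6 + 4*p^5 - 7*p^4 - 8*p^3 + 2*p^2 + 4*p + 1)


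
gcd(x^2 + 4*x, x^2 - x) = x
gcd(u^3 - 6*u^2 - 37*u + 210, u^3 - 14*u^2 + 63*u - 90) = u - 5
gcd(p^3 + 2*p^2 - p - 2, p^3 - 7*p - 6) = p^2 + 3*p + 2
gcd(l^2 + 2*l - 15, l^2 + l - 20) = l + 5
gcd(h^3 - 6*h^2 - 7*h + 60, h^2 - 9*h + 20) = h^2 - 9*h + 20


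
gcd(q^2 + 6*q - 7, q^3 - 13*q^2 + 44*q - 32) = q - 1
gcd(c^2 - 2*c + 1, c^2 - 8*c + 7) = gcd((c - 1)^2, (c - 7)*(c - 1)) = c - 1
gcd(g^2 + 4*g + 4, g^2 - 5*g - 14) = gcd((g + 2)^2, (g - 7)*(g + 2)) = g + 2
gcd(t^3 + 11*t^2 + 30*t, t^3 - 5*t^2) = t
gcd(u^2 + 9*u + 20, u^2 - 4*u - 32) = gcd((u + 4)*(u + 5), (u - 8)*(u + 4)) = u + 4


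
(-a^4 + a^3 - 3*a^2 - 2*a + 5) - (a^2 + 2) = -a^4 + a^3 - 4*a^2 - 2*a + 3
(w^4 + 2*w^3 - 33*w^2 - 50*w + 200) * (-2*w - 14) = -2*w^5 - 18*w^4 + 38*w^3 + 562*w^2 + 300*w - 2800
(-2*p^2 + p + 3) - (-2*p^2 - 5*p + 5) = 6*p - 2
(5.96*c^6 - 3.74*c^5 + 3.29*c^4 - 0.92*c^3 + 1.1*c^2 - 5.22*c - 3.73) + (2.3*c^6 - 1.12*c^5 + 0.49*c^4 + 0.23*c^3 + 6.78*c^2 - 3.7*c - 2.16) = 8.26*c^6 - 4.86*c^5 + 3.78*c^4 - 0.69*c^3 + 7.88*c^2 - 8.92*c - 5.89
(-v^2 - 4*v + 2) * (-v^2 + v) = v^4 + 3*v^3 - 6*v^2 + 2*v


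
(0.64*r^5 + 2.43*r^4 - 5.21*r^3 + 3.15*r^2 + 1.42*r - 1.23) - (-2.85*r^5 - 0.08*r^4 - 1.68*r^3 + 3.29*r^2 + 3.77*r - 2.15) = 3.49*r^5 + 2.51*r^4 - 3.53*r^3 - 0.14*r^2 - 2.35*r + 0.92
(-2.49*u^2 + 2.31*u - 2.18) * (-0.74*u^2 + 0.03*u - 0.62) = 1.8426*u^4 - 1.7841*u^3 + 3.2263*u^2 - 1.4976*u + 1.3516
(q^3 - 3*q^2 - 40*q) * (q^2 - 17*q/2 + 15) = q^5 - 23*q^4/2 + q^3/2 + 295*q^2 - 600*q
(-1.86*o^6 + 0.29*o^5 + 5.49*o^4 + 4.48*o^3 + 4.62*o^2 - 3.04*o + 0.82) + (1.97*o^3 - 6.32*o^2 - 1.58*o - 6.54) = -1.86*o^6 + 0.29*o^5 + 5.49*o^4 + 6.45*o^3 - 1.7*o^2 - 4.62*o - 5.72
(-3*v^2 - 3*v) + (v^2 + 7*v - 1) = -2*v^2 + 4*v - 1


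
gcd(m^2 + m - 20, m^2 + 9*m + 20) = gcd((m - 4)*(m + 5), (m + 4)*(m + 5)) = m + 5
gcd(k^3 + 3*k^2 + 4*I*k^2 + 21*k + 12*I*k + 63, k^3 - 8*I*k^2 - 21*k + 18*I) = k - 3*I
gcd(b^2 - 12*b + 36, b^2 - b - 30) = b - 6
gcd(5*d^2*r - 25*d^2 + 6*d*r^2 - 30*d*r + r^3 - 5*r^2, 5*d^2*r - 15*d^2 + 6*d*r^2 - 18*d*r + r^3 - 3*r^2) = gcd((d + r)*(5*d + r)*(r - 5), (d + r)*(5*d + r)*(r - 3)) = 5*d^2 + 6*d*r + r^2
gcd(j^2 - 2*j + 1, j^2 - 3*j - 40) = 1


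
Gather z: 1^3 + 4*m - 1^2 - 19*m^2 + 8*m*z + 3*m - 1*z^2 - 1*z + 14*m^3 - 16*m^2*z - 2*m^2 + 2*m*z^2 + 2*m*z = 14*m^3 - 21*m^2 + 7*m + z^2*(2*m - 1) + z*(-16*m^2 + 10*m - 1)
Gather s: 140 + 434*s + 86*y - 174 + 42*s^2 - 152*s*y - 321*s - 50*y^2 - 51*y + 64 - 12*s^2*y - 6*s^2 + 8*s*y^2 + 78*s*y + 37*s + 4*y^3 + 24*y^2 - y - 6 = s^2*(36 - 12*y) + s*(8*y^2 - 74*y + 150) + 4*y^3 - 26*y^2 + 34*y + 24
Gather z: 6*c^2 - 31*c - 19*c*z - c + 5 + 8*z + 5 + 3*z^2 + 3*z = 6*c^2 - 32*c + 3*z^2 + z*(11 - 19*c) + 10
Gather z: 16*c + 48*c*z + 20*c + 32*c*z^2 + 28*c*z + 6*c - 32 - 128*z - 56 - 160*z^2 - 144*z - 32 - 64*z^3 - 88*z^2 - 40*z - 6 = 42*c - 64*z^3 + z^2*(32*c - 248) + z*(76*c - 312) - 126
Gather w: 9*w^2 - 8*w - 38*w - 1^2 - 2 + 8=9*w^2 - 46*w + 5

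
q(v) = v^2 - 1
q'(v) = 2*v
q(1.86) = 2.46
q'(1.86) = 3.72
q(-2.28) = 4.20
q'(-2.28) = -4.56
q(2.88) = 7.29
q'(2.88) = 5.76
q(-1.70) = 1.89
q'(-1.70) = -3.40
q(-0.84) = -0.29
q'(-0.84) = -1.68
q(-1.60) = 1.56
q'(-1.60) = -3.20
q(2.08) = 3.33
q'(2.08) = 4.16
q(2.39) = 4.71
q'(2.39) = 4.78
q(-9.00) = 80.00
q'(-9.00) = -18.00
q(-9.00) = 80.00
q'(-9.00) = -18.00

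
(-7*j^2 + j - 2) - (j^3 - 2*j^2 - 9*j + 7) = -j^3 - 5*j^2 + 10*j - 9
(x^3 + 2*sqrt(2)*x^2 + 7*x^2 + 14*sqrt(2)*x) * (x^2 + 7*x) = x^5 + 2*sqrt(2)*x^4 + 14*x^4 + 28*sqrt(2)*x^3 + 49*x^3 + 98*sqrt(2)*x^2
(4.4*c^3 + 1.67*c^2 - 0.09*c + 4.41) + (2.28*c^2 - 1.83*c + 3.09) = 4.4*c^3 + 3.95*c^2 - 1.92*c + 7.5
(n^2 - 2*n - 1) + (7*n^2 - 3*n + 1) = 8*n^2 - 5*n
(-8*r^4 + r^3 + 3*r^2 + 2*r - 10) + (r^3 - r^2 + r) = -8*r^4 + 2*r^3 + 2*r^2 + 3*r - 10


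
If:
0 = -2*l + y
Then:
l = y/2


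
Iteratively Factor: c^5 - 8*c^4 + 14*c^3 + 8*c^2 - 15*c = (c - 1)*(c^4 - 7*c^3 + 7*c^2 + 15*c) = c*(c - 1)*(c^3 - 7*c^2 + 7*c + 15) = c*(c - 3)*(c - 1)*(c^2 - 4*c - 5) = c*(c - 5)*(c - 3)*(c - 1)*(c + 1)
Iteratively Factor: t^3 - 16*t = (t)*(t^2 - 16) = t*(t - 4)*(t + 4)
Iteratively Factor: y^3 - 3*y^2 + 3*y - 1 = (y - 1)*(y^2 - 2*y + 1) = (y - 1)^2*(y - 1)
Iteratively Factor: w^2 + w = (w)*(w + 1)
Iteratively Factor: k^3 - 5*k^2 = (k)*(k^2 - 5*k) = k^2*(k - 5)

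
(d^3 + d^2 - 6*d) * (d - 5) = d^4 - 4*d^3 - 11*d^2 + 30*d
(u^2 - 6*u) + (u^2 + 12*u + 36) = 2*u^2 + 6*u + 36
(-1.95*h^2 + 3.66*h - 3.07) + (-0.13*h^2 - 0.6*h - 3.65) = -2.08*h^2 + 3.06*h - 6.72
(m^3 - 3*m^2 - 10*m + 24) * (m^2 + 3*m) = m^5 - 19*m^3 - 6*m^2 + 72*m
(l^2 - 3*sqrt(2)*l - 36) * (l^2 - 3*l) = l^4 - 3*sqrt(2)*l^3 - 3*l^3 - 36*l^2 + 9*sqrt(2)*l^2 + 108*l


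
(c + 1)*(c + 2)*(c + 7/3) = c^3 + 16*c^2/3 + 9*c + 14/3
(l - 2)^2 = l^2 - 4*l + 4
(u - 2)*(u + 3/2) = u^2 - u/2 - 3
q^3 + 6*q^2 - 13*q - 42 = (q - 3)*(q + 2)*(q + 7)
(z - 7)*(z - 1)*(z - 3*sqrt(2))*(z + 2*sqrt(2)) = z^4 - 8*z^3 - sqrt(2)*z^3 - 5*z^2 + 8*sqrt(2)*z^2 - 7*sqrt(2)*z + 96*z - 84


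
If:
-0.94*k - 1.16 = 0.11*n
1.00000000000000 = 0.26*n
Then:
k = -1.68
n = 3.85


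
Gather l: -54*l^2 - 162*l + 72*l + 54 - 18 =-54*l^2 - 90*l + 36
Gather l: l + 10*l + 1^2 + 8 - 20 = 11*l - 11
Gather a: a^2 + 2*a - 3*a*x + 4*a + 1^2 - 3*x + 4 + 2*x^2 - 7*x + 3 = a^2 + a*(6 - 3*x) + 2*x^2 - 10*x + 8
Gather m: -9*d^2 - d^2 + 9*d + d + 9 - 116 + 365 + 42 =-10*d^2 + 10*d + 300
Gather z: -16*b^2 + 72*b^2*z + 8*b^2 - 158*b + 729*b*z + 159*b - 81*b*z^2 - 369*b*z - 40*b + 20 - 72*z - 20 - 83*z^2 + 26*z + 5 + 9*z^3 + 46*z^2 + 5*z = -8*b^2 - 39*b + 9*z^3 + z^2*(-81*b - 37) + z*(72*b^2 + 360*b - 41) + 5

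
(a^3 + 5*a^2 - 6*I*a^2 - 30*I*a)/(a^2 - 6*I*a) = a + 5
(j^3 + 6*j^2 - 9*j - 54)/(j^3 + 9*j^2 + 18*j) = (j - 3)/j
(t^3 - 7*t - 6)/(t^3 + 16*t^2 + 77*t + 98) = (t^2 - 2*t - 3)/(t^2 + 14*t + 49)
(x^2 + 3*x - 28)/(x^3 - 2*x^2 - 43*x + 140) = 1/(x - 5)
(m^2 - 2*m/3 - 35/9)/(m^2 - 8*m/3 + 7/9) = (3*m + 5)/(3*m - 1)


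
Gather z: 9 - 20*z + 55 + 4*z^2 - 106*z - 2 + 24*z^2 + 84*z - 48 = 28*z^2 - 42*z + 14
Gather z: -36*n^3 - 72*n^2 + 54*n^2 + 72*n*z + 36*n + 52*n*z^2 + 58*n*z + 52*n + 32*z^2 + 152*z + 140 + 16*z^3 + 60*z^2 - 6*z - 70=-36*n^3 - 18*n^2 + 88*n + 16*z^3 + z^2*(52*n + 92) + z*(130*n + 146) + 70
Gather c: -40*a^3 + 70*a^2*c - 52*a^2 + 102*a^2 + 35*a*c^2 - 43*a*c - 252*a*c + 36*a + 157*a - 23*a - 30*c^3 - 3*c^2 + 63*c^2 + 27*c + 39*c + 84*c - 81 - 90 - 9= -40*a^3 + 50*a^2 + 170*a - 30*c^3 + c^2*(35*a + 60) + c*(70*a^2 - 295*a + 150) - 180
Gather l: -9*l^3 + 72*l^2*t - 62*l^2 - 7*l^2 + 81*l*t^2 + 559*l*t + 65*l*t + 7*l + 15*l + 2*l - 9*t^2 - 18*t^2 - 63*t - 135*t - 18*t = -9*l^3 + l^2*(72*t - 69) + l*(81*t^2 + 624*t + 24) - 27*t^2 - 216*t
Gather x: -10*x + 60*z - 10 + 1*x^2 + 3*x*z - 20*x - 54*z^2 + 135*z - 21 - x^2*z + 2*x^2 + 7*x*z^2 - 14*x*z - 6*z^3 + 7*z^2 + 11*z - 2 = x^2*(3 - z) + x*(7*z^2 - 11*z - 30) - 6*z^3 - 47*z^2 + 206*z - 33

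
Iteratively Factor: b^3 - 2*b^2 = (b - 2)*(b^2) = b*(b - 2)*(b)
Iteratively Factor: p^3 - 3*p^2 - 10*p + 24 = (p - 2)*(p^2 - p - 12) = (p - 2)*(p + 3)*(p - 4)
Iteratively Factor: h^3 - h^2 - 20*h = (h + 4)*(h^2 - 5*h) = h*(h + 4)*(h - 5)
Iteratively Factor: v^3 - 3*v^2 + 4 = (v - 2)*(v^2 - v - 2) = (v - 2)^2*(v + 1)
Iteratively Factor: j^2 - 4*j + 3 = (j - 1)*(j - 3)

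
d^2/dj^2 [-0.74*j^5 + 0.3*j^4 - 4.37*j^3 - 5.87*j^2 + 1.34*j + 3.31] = -14.8*j^3 + 3.6*j^2 - 26.22*j - 11.74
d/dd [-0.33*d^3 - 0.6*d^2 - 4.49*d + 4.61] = -0.99*d^2 - 1.2*d - 4.49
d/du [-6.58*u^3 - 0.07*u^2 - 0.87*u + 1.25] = -19.74*u^2 - 0.14*u - 0.87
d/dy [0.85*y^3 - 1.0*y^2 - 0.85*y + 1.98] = 2.55*y^2 - 2.0*y - 0.85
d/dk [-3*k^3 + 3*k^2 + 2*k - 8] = -9*k^2 + 6*k + 2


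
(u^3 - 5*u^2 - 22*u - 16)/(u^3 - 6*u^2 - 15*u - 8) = (u + 2)/(u + 1)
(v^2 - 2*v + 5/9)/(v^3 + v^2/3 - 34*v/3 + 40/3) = (v - 1/3)/(v^2 + 2*v - 8)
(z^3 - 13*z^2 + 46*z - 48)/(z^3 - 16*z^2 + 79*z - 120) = (z - 2)/(z - 5)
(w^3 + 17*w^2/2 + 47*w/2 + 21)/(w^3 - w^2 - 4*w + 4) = (2*w^2 + 13*w + 21)/(2*(w^2 - 3*w + 2))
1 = 1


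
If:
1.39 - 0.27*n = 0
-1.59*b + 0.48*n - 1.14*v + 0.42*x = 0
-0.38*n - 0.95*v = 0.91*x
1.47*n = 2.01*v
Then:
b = -2.75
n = 5.15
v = 3.77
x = -6.08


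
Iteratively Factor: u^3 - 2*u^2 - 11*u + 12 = (u - 1)*(u^2 - u - 12) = (u - 4)*(u - 1)*(u + 3)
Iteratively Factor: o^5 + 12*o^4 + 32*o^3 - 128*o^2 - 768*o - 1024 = (o - 4)*(o^4 + 16*o^3 + 96*o^2 + 256*o + 256) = (o - 4)*(o + 4)*(o^3 + 12*o^2 + 48*o + 64) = (o - 4)*(o + 4)^2*(o^2 + 8*o + 16) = (o - 4)*(o + 4)^3*(o + 4)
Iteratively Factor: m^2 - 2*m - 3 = (m + 1)*(m - 3)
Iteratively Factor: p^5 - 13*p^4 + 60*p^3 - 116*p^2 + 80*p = (p - 2)*(p^4 - 11*p^3 + 38*p^2 - 40*p) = p*(p - 2)*(p^3 - 11*p^2 + 38*p - 40) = p*(p - 5)*(p - 2)*(p^2 - 6*p + 8) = p*(p - 5)*(p - 4)*(p - 2)*(p - 2)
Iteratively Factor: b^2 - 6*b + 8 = (b - 4)*(b - 2)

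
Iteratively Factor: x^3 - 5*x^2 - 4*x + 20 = (x - 2)*(x^2 - 3*x - 10) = (x - 5)*(x - 2)*(x + 2)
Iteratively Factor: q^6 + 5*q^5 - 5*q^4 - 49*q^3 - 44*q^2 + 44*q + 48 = (q + 2)*(q^5 + 3*q^4 - 11*q^3 - 27*q^2 + 10*q + 24) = (q + 2)^2*(q^4 + q^3 - 13*q^2 - q + 12) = (q - 1)*(q + 2)^2*(q^3 + 2*q^2 - 11*q - 12) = (q - 1)*(q + 2)^2*(q + 4)*(q^2 - 2*q - 3) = (q - 1)*(q + 1)*(q + 2)^2*(q + 4)*(q - 3)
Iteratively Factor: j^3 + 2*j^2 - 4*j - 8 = (j + 2)*(j^2 - 4) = (j - 2)*(j + 2)*(j + 2)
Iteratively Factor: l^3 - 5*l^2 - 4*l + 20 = (l + 2)*(l^2 - 7*l + 10) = (l - 5)*(l + 2)*(l - 2)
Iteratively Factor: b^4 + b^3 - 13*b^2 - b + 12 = (b + 4)*(b^3 - 3*b^2 - b + 3) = (b + 1)*(b + 4)*(b^2 - 4*b + 3) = (b - 3)*(b + 1)*(b + 4)*(b - 1)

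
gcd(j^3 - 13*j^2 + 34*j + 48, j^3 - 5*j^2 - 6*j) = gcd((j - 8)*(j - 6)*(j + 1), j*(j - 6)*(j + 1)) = j^2 - 5*j - 6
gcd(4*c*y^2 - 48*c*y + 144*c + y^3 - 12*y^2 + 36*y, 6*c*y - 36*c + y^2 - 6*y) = y - 6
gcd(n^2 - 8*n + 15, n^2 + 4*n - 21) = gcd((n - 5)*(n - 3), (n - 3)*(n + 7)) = n - 3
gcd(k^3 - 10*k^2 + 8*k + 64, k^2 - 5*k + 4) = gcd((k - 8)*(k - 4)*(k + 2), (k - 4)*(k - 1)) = k - 4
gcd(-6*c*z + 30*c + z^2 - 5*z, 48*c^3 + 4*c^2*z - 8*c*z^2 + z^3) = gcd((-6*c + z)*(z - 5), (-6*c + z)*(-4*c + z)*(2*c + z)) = -6*c + z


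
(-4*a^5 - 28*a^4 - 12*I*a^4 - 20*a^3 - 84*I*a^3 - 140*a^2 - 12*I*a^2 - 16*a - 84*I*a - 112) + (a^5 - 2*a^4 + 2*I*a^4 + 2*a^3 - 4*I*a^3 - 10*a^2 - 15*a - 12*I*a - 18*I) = -3*a^5 - 30*a^4 - 10*I*a^4 - 18*a^3 - 88*I*a^3 - 150*a^2 - 12*I*a^2 - 31*a - 96*I*a - 112 - 18*I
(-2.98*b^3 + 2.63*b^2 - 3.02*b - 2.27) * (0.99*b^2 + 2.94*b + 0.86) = -2.9502*b^5 - 6.1575*b^4 + 2.1796*b^3 - 8.8643*b^2 - 9.271*b - 1.9522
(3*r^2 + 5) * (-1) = -3*r^2 - 5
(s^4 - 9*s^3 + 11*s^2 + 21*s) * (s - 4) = s^5 - 13*s^4 + 47*s^3 - 23*s^2 - 84*s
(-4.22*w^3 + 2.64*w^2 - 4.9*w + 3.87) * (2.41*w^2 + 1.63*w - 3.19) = -10.1702*w^5 - 0.516199999999998*w^4 + 5.956*w^3 - 7.0819*w^2 + 21.9391*w - 12.3453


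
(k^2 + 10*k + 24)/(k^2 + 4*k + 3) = (k^2 + 10*k + 24)/(k^2 + 4*k + 3)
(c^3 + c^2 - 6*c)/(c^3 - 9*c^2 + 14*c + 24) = c*(c^2 + c - 6)/(c^3 - 9*c^2 + 14*c + 24)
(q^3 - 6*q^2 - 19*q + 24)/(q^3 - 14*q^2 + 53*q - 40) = (q + 3)/(q - 5)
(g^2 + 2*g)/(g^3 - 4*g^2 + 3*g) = (g + 2)/(g^2 - 4*g + 3)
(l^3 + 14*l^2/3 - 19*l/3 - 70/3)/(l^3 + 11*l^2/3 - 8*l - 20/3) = (3*l^2 - l - 14)/(3*l^2 - 4*l - 4)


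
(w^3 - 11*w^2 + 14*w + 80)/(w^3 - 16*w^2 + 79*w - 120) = (w + 2)/(w - 3)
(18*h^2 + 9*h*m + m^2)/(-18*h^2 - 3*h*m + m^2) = (-6*h - m)/(6*h - m)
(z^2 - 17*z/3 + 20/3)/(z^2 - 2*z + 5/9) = 3*(z - 4)/(3*z - 1)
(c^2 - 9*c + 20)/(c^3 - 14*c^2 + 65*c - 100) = 1/(c - 5)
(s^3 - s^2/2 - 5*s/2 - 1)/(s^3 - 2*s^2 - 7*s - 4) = (s^2 - 3*s/2 - 1)/(s^2 - 3*s - 4)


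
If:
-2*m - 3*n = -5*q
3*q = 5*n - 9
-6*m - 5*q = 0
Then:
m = -135/146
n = 180/73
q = 81/73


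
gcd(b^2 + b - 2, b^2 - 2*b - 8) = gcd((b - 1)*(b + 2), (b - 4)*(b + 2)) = b + 2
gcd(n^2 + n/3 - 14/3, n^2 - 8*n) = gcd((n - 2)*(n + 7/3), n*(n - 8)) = 1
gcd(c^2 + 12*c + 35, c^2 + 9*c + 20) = c + 5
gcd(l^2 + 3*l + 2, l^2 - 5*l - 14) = l + 2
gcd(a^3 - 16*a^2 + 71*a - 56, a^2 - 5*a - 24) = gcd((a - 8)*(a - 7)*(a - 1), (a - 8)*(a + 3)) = a - 8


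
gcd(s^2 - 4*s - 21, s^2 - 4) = 1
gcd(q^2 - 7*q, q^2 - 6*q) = q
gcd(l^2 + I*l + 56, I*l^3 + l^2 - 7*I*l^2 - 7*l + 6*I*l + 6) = 1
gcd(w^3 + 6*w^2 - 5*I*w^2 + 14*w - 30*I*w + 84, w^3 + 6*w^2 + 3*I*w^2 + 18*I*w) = w + 6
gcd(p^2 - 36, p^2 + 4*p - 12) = p + 6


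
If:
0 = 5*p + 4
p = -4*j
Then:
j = 1/5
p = -4/5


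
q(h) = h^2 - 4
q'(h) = 2*h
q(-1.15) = -2.68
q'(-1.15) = -2.30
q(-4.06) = 12.48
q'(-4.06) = -8.12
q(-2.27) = 1.15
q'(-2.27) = -4.54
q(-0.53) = -3.72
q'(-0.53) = -1.06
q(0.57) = -3.68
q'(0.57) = 1.14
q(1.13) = -2.72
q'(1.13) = 2.26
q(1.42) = -1.98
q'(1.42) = 2.84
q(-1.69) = -1.14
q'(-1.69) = -3.38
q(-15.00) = 221.00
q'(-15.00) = -30.00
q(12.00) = 140.00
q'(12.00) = 24.00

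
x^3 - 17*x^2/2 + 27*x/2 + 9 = (x - 6)*(x - 3)*(x + 1/2)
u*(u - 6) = u^2 - 6*u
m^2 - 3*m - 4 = (m - 4)*(m + 1)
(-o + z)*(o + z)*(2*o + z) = -2*o^3 - o^2*z + 2*o*z^2 + z^3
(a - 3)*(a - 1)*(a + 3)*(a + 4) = a^4 + 3*a^3 - 13*a^2 - 27*a + 36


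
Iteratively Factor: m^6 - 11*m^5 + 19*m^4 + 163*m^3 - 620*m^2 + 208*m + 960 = (m - 3)*(m^5 - 8*m^4 - 5*m^3 + 148*m^2 - 176*m - 320) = (m - 4)*(m - 3)*(m^4 - 4*m^3 - 21*m^2 + 64*m + 80) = (m - 4)*(m - 3)*(m + 1)*(m^3 - 5*m^2 - 16*m + 80) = (m - 4)^2*(m - 3)*(m + 1)*(m^2 - m - 20) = (m - 4)^2*(m - 3)*(m + 1)*(m + 4)*(m - 5)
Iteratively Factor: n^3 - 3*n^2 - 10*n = (n + 2)*(n^2 - 5*n) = (n - 5)*(n + 2)*(n)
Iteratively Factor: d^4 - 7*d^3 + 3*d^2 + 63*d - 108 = (d - 4)*(d^3 - 3*d^2 - 9*d + 27) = (d - 4)*(d + 3)*(d^2 - 6*d + 9) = (d - 4)*(d - 3)*(d + 3)*(d - 3)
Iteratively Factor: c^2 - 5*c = (c)*(c - 5)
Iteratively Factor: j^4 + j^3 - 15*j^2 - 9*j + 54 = (j - 3)*(j^3 + 4*j^2 - 3*j - 18) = (j - 3)*(j - 2)*(j^2 + 6*j + 9) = (j - 3)*(j - 2)*(j + 3)*(j + 3)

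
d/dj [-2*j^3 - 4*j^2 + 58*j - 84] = -6*j^2 - 8*j + 58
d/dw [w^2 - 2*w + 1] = 2*w - 2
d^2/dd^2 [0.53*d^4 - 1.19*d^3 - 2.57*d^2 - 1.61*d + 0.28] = 6.36*d^2 - 7.14*d - 5.14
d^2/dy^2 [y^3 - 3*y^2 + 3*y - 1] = 6*y - 6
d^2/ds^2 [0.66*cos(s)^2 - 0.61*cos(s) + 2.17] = 0.61*cos(s) - 1.32*cos(2*s)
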